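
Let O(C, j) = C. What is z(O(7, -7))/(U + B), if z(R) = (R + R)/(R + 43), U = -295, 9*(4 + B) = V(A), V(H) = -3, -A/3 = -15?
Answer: -21/22450 ≈ -0.00093541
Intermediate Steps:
A = 45 (A = -3*(-15) = 45)
B = -13/3 (B = -4 + (⅑)*(-3) = -4 - ⅓ = -13/3 ≈ -4.3333)
z(R) = 2*R/(43 + R) (z(R) = (2*R)/(43 + R) = 2*R/(43 + R))
z(O(7, -7))/(U + B) = (2*7/(43 + 7))/(-295 - 13/3) = (2*7/50)/(-898/3) = (2*7*(1/50))*(-3/898) = (7/25)*(-3/898) = -21/22450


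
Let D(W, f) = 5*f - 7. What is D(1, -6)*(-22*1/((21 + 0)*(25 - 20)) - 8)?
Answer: 31894/105 ≈ 303.75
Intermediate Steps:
D(W, f) = -7 + 5*f
D(1, -6)*(-22*1/((21 + 0)*(25 - 20)) - 8) = (-7 + 5*(-6))*(-22*1/((21 + 0)*(25 - 20)) - 8) = (-7 - 30)*(-22/(21*5) - 8) = -37*(-22/105 - 8) = -37*(-862/105) = 31894/105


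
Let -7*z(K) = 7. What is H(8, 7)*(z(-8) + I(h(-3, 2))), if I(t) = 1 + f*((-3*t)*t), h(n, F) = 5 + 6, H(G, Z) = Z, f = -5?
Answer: 12705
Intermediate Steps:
z(K) = -1 (z(K) = -⅐*7 = -1)
h(n, F) = 11
I(t) = 1 + 15*t² (I(t) = 1 - 5*(-3*t)*t = 1 - (-15)*t² = 1 + 15*t²)
H(8, 7)*(z(-8) + I(h(-3, 2))) = 7*(-1 + (1 + 15*11²)) = 7*(-1 + (1 + 15*121)) = 7*(-1 + (1 + 1815)) = 7*(-1 + 1816) = 7*1815 = 12705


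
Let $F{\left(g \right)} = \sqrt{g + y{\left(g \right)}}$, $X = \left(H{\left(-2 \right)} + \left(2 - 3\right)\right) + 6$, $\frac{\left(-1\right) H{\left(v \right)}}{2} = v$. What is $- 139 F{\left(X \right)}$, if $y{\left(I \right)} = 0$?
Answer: $-417$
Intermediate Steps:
$H{\left(v \right)} = - 2 v$
$X = 9$ ($X = \left(\left(-2\right) \left(-2\right) + \left(2 - 3\right)\right) + 6 = \left(4 + \left(2 - 3\right)\right) + 6 = \left(4 - 1\right) + 6 = 3 + 6 = 9$)
$F{\left(g \right)} = \sqrt{g}$ ($F{\left(g \right)} = \sqrt{g + 0} = \sqrt{g}$)
$- 139 F{\left(X \right)} = - 139 \sqrt{9} = \left(-139\right) 3 = -417$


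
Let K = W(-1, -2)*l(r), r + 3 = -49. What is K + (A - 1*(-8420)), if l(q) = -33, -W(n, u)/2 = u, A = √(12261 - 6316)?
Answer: 8288 + √5945 ≈ 8365.1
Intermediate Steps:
r = -52 (r = -3 - 49 = -52)
A = √5945 ≈ 77.104
W(n, u) = -2*u
K = -132 (K = -2*(-2)*(-33) = 4*(-33) = -132)
K + (A - 1*(-8420)) = -132 + (√5945 - 1*(-8420)) = -132 + (√5945 + 8420) = -132 + (8420 + √5945) = 8288 + √5945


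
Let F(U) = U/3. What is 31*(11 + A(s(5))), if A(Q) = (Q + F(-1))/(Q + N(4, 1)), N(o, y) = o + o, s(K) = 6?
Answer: 14849/42 ≈ 353.55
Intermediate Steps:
F(U) = U/3 (F(U) = U*(⅓) = U/3)
N(o, y) = 2*o
A(Q) = (-⅓ + Q)/(8 + Q) (A(Q) = (Q + (⅓)*(-1))/(Q + 2*4) = (Q - ⅓)/(Q + 8) = (-⅓ + Q)/(8 + Q))
31*(11 + A(s(5))) = 31*(11 + (-⅓ + 6)/(8 + 6)) = 31*(11 + (17/3)/14) = 31*(11 + (1/14)*(17/3)) = 31*(11 + 17/42) = 31*(479/42) = 14849/42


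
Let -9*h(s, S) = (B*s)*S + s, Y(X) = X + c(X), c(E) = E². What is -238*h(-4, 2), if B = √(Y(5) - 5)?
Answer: -10472/9 ≈ -1163.6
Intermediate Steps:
Y(X) = X + X²
B = 5 (B = √(5*(1 + 5) - 5) = √(5*6 - 5) = √(30 - 5) = √25 = 5)
h(s, S) = -s/9 - 5*S*s/9 (h(s, S) = -((5*s)*S + s)/9 = -(5*S*s + s)/9 = -(s + 5*S*s)/9 = -s/9 - 5*S*s/9)
-238*h(-4, 2) = -(-238)*(-4)*(1 + 5*2)/9 = -(-238)*(-4)*(1 + 10)/9 = -(-238)*(-4)*11/9 = -238*44/9 = -10472/9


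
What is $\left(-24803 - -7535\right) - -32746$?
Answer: $15478$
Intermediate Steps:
$\left(-24803 - -7535\right) - -32746 = \left(-24803 + 7535\right) + 32746 = -17268 + 32746 = 15478$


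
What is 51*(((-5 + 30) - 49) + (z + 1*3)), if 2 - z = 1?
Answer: -1020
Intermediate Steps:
z = 1 (z = 2 - 1*1 = 2 - 1 = 1)
51*(((-5 + 30) - 49) + (z + 1*3)) = 51*(((-5 + 30) - 49) + (1 + 1*3)) = 51*((25 - 49) + (1 + 3)) = 51*(-24 + 4) = 51*(-20) = -1020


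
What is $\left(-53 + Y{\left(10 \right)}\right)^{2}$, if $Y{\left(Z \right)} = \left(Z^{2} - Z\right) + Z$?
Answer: $2209$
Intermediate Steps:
$Y{\left(Z \right)} = Z^{2}$
$\left(-53 + Y{\left(10 \right)}\right)^{2} = \left(-53 + 10^{2}\right)^{2} = \left(-53 + 100\right)^{2} = 47^{2} = 2209$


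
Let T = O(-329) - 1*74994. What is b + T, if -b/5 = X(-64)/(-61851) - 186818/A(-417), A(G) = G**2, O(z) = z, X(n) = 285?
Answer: -270018850196894/3585069513 ≈ -75318.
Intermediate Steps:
T = -75323 (T = -329 - 1*74994 = -329 - 74994 = -75323)
b = 19340730805/3585069513 (b = -5*(285/(-61851) - 186818/((-417)**2)) = -5*(285*(-1/61851) - 186818/173889) = -5*(-95/20617 - 186818*1/173889) = -5*(-95/20617 - 186818/173889) = -5*(-3868146161/3585069513) = 19340730805/3585069513 ≈ 5.3948)
b + T = 19340730805/3585069513 - 75323 = -270018850196894/3585069513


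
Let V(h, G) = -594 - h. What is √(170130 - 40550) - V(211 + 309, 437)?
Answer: 1114 + 2*√32395 ≈ 1474.0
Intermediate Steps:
√(170130 - 40550) - V(211 + 309, 437) = √(170130 - 40550) - (-594 - (211 + 309)) = √129580 - (-594 - 1*520) = 2*√32395 - (-594 - 520) = 2*√32395 - 1*(-1114) = 2*√32395 + 1114 = 1114 + 2*√32395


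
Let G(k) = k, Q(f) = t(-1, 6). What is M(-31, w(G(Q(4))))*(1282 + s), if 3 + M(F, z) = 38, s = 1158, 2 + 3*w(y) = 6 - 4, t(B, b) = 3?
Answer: 85400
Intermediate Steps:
Q(f) = 3
w(y) = 0 (w(y) = -⅔ + (6 - 4)/3 = -⅔ + (⅓)*2 = -⅔ + ⅔ = 0)
M(F, z) = 35 (M(F, z) = -3 + 38 = 35)
M(-31, w(G(Q(4))))*(1282 + s) = 35*(1282 + 1158) = 35*2440 = 85400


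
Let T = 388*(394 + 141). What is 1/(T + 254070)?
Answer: 1/461650 ≈ 2.1661e-6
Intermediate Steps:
T = 207580 (T = 388*535 = 207580)
1/(T + 254070) = 1/(207580 + 254070) = 1/461650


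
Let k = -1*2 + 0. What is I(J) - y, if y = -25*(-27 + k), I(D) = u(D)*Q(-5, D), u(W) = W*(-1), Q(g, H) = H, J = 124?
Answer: -16101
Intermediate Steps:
k = -2 (k = -2 + 0 = -2)
u(W) = -W
I(D) = -D**2 (I(D) = (-D)*D = -D**2)
y = 725 (y = -25*(-27 - 2) = -25*(-29) = -1*(-725) = 725)
I(J) - y = -1*124**2 - 1*725 = -1*15376 - 725 = -15376 - 725 = -16101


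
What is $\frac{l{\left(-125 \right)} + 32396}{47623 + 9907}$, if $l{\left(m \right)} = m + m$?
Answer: $\frac{16073}{28765} \approx 0.55877$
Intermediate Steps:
$l{\left(m \right)} = 2 m$
$\frac{l{\left(-125 \right)} + 32396}{47623 + 9907} = \frac{2 \left(-125\right) + 32396}{47623 + 9907} = \frac{-250 + 32396}{57530} = 32146 \cdot \frac{1}{57530} = \frac{16073}{28765}$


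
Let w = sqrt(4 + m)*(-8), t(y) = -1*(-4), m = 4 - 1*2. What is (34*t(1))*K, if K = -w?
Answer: 1088*sqrt(6) ≈ 2665.0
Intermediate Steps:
m = 2 (m = 4 - 2 = 2)
t(y) = 4
w = -8*sqrt(6) (w = sqrt(4 + 2)*(-8) = sqrt(6)*(-8) = -8*sqrt(6) ≈ -19.596)
K = 8*sqrt(6) (K = -(-8)*sqrt(6) = 8*sqrt(6) ≈ 19.596)
(34*t(1))*K = (34*4)*(8*sqrt(6)) = 136*(8*sqrt(6)) = 1088*sqrt(6)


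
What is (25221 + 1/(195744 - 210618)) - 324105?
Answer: -4445600617/14874 ≈ -2.9888e+5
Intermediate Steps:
(25221 + 1/(195744 - 210618)) - 324105 = (25221 + 1/(-14874)) - 324105 = (25221 - 1/14874) - 324105 = 375137153/14874 - 324105 = -4445600617/14874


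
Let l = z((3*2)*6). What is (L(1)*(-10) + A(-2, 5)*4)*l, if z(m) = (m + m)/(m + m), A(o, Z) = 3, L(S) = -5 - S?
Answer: 72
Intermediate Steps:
z(m) = 1 (z(m) = (2*m)/((2*m)) = (2*m)*(1/(2*m)) = 1)
l = 1
(L(1)*(-10) + A(-2, 5)*4)*l = ((-5 - 1*1)*(-10) + 3*4)*1 = ((-5 - 1)*(-10) + 12)*1 = (-6*(-10) + 12)*1 = (60 + 12)*1 = 72*1 = 72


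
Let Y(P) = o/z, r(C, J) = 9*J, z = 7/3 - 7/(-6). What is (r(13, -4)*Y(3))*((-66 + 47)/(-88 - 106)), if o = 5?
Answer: -3420/679 ≈ -5.0368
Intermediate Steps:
z = 7/2 (z = 7*(1/3) - 7*(-1/6) = 7/3 + 7/6 = 7/2 ≈ 3.5000)
Y(P) = 10/7 (Y(P) = 5/(7/2) = 5*(2/7) = 10/7)
(r(13, -4)*Y(3))*((-66 + 47)/(-88 - 106)) = ((9*(-4))*(10/7))*((-66 + 47)/(-88 - 106)) = (-36*10/7)*(-19/(-194)) = -(-6840)*(-1)/(7*194) = -360/7*19/194 = -3420/679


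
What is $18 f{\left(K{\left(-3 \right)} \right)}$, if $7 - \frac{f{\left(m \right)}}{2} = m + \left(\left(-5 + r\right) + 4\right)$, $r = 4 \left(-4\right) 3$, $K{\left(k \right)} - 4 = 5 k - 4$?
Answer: $2556$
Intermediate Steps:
$K{\left(k \right)} = 5 k$ ($K{\left(k \right)} = 4 + \left(5 k - 4\right) = 4 + \left(-4 + 5 k\right) = 5 k$)
$r = -48$ ($r = \left(-16\right) 3 = -48$)
$f{\left(m \right)} = 112 - 2 m$ ($f{\left(m \right)} = 14 - 2 \left(m + \left(\left(-5 - 48\right) + 4\right)\right) = 14 - 2 \left(m + \left(-53 + 4\right)\right) = 14 - 2 \left(m - 49\right) = 14 - 2 \left(-49 + m\right) = 14 - \left(-98 + 2 m\right) = 112 - 2 m$)
$18 f{\left(K{\left(-3 \right)} \right)} = 18 \left(112 - 2 \cdot 5 \left(-3\right)\right) = 18 \left(112 - -30\right) = 18 \left(112 + 30\right) = 18 \cdot 142 = 2556$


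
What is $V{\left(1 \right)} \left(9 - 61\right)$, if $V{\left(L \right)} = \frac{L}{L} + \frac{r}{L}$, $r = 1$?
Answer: $-104$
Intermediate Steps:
$V{\left(L \right)} = 1 + \frac{1}{L}$ ($V{\left(L \right)} = \frac{L}{L} + 1 \frac{1}{L} = 1 + \frac{1}{L}$)
$V{\left(1 \right)} \left(9 - 61\right) = \frac{1 + 1}{1} \left(9 - 61\right) = 1 \cdot 2 \left(-52\right) = 2 \left(-52\right) = -104$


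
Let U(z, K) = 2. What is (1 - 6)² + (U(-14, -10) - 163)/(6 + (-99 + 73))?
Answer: 661/20 ≈ 33.050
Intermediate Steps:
(1 - 6)² + (U(-14, -10) - 163)/(6 + (-99 + 73)) = (1 - 6)² + (2 - 163)/(6 + (-99 + 73)) = (-5)² - 161/(6 - 26) = 25 - 161/(-20) = 25 - 161*(-1/20) = 25 + 161/20 = 661/20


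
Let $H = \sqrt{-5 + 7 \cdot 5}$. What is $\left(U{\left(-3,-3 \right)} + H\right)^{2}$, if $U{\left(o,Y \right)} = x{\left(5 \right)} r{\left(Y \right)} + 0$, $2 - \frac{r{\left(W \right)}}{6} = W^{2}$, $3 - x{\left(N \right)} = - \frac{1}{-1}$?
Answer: $\left(-84 + \sqrt{30}\right)^{2} \approx 6165.8$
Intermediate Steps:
$x{\left(N \right)} = 2$ ($x{\left(N \right)} = 3 - - \frac{1}{-1} = 3 - \left(-1\right) \left(-1\right) = 3 - 1 = 2$)
$r{\left(W \right)} = 12 - 6 W^{2}$
$U{\left(o,Y \right)} = 24 - 12 Y^{2}$ ($U{\left(o,Y \right)} = 2 \left(12 - 6 Y^{2}\right) + 0 = \left(24 - 12 Y^{2}\right) + 0 = 24 - 12 Y^{2}$)
$H = \sqrt{30}$ ($H = \sqrt{-5 + 35} = \sqrt{30} \approx 5.4772$)
$\left(U{\left(-3,-3 \right)} + H\right)^{2} = \left(\left(24 - 12 \left(-3\right)^{2}\right) + \sqrt{30}\right)^{2} = \left(\left(24 - 108\right) + \sqrt{30}\right)^{2} = \left(-84 + \sqrt{30}\right)^{2}$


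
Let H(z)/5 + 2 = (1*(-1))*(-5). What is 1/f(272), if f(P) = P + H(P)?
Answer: 1/287 ≈ 0.0034843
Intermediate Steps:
H(z) = 15 (H(z) = -10 + 5*((1*(-1))*(-5)) = -10 + 5*(-1*(-5)) = -10 + 5*5 = -10 + 25 = 15)
f(P) = 15 + P (f(P) = P + 15 = 15 + P)
1/f(272) = 1/(15 + 272) = 1/287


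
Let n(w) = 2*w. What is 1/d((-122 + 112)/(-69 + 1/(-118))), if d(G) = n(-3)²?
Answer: 1/36 ≈ 0.027778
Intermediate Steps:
d(G) = 36 (d(G) = (2*(-3))² = (-6)² = 36)
1/d((-122 + 112)/(-69 + 1/(-118))) = 1/36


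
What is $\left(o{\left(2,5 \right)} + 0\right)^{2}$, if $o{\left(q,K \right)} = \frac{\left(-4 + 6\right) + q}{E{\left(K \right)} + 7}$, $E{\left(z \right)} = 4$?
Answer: $\frac{16}{121} \approx 0.13223$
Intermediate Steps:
$o{\left(q,K \right)} = \frac{2}{11} + \frac{q}{11}$ ($o{\left(q,K \right)} = \frac{\left(-4 + 6\right) + q}{4 + 7} = \frac{2 + q}{11} = \left(2 + q\right) \frac{1}{11} = \frac{2}{11} + \frac{q}{11}$)
$\left(o{\left(2,5 \right)} + 0\right)^{2} = \left(\left(\frac{2}{11} + \frac{1}{11} \cdot 2\right) + 0\right)^{2} = \left(\left(\frac{2}{11} + \frac{2}{11}\right) + 0\right)^{2} = \left(\frac{4}{11} + 0\right)^{2} = \left(\frac{4}{11}\right)^{2} = \frac{16}{121}$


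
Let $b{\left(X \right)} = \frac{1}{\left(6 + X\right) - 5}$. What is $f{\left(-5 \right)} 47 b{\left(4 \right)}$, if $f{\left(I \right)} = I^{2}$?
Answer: $235$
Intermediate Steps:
$b{\left(X \right)} = \frac{1}{1 + X}$
$f{\left(-5 \right)} 47 b{\left(4 \right)} = \frac{\left(-5\right)^{2} \cdot 47}{1 + 4} = \frac{25 \cdot 47}{5} = 1175 \cdot \frac{1}{5} = 235$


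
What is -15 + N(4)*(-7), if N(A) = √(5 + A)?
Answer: -36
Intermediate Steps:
-15 + N(4)*(-7) = -15 + √(5 + 4)*(-7) = -15 + √9*(-7) = -15 + 3*(-7) = -15 - 21 = -36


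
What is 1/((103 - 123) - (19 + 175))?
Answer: -1/214 ≈ -0.0046729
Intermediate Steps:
1/((103 - 123) - (19 + 175)) = 1/(-20 - 1*194) = 1/(-20 - 194) = 1/(-214) = -1/214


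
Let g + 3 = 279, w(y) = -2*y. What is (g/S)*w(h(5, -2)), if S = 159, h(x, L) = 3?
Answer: -552/53 ≈ -10.415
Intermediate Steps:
g = 276 (g = -3 + 279 = 276)
(g/S)*w(h(5, -2)) = (276/159)*(-2*3) = (276*(1/159))*(-6) = (92/53)*(-6) = -552/53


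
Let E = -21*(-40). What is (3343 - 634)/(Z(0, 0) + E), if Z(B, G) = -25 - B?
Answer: 2709/815 ≈ 3.3239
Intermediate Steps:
E = 840
(3343 - 634)/(Z(0, 0) + E) = (3343 - 634)/((-25 - 1*0) + 840) = 2709/((-25 + 0) + 840) = 2709/(-25 + 840) = 2709/815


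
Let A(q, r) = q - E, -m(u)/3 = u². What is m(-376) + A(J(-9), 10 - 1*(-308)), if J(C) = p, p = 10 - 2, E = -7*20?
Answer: -423980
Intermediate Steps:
E = -140
m(u) = -3*u²
p = 8
J(C) = 8
A(q, r) = 140 + q (A(q, r) = q - 1*(-140) = q + 140 = 140 + q)
m(-376) + A(J(-9), 10 - 1*(-308)) = -3*(-376)² + (140 + 8) = -3*141376 + 148 = -424128 + 148 = -423980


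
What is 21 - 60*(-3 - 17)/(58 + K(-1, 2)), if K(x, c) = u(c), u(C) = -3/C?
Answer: 4773/113 ≈ 42.239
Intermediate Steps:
K(x, c) = -3/c
21 - 60*(-3 - 17)/(58 + K(-1, 2)) = 21 - 60*(-3 - 17)/(58 - 3/2) = 21 - (-1200)/(58 - 3*½) = 21 - (-1200)/(58 - 3/2) = 21 - (-1200)/113/2 = 21 - (-1200)*2/113 = 21 - 60*(-40/113) = 21 + 2400/113 = 4773/113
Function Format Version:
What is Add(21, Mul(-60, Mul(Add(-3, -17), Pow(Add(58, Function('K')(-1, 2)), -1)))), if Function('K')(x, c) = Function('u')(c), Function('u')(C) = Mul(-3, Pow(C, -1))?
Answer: Rational(4773, 113) ≈ 42.239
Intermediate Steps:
Function('K')(x, c) = Mul(-3, Pow(c, -1))
Add(21, Mul(-60, Mul(Add(-3, -17), Pow(Add(58, Function('K')(-1, 2)), -1)))) = Add(21, Mul(-60, Mul(Add(-3, -17), Pow(Add(58, Mul(-3, Pow(2, -1))), -1)))) = Add(21, Mul(-60, Mul(-20, Pow(Add(58, Mul(-3, Rational(1, 2))), -1)))) = Add(21, Mul(-60, Mul(-20, Pow(Add(58, Rational(-3, 2)), -1)))) = Add(21, Mul(-60, Mul(-20, Pow(Rational(113, 2), -1)))) = Add(21, Mul(-60, Mul(-20, Rational(2, 113)))) = Add(21, Mul(-60, Rational(-40, 113))) = Add(21, Rational(2400, 113)) = Rational(4773, 113)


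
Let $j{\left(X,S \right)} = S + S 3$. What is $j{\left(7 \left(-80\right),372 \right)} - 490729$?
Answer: $-489241$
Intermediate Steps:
$j{\left(X,S \right)} = 4 S$ ($j{\left(X,S \right)} = S + 3 S = 4 S$)
$j{\left(7 \left(-80\right),372 \right)} - 490729 = 4 \cdot 372 - 490729 = 1488 - 490729 = -489241$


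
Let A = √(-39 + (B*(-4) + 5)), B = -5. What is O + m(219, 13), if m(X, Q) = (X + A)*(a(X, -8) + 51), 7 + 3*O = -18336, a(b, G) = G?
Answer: 9908/3 + 43*I*√14 ≈ 3302.7 + 160.89*I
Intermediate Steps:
O = -18343/3 (O = -7/3 + (⅓)*(-18336) = -7/3 - 6112 = -18343/3 ≈ -6114.3)
A = I*√14 (A = √(-39 + (-5*(-4) + 5)) = √(-39 + (20 + 5)) = √(-39 + 25) = √(-14) = I*√14 ≈ 3.7417*I)
m(X, Q) = 43*X + 43*I*√14 (m(X, Q) = (X + I*√14)*(-8 + 51) = (X + I*√14)*43 = 43*X + 43*I*√14)
O + m(219, 13) = -18343/3 + (43*219 + 43*I*√14) = -18343/3 + (9417 + 43*I*√14) = 9908/3 + 43*I*√14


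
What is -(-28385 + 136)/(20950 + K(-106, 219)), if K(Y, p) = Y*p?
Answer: -28249/2264 ≈ -12.477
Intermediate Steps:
-(-28385 + 136)/(20950 + K(-106, 219)) = -(-28385 + 136)/(20950 - 106*219) = -(-28249)/(20950 - 23214) = -(-28249)/(-2264) = -(-28249)*(-1)/2264 = -1*28249/2264 = -28249/2264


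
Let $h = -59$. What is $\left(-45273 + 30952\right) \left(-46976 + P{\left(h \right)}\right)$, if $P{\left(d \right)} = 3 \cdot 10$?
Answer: $672313666$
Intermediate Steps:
$P{\left(d \right)} = 30$
$\left(-45273 + 30952\right) \left(-46976 + P{\left(h \right)}\right) = \left(-45273 + 30952\right) \left(-46976 + 30\right) = \left(-14321\right) \left(-46946\right) = 672313666$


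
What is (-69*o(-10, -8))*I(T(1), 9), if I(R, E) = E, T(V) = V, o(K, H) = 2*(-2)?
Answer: 2484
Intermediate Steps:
o(K, H) = -4
(-69*o(-10, -8))*I(T(1), 9) = -69*(-4)*9 = 276*9 = 2484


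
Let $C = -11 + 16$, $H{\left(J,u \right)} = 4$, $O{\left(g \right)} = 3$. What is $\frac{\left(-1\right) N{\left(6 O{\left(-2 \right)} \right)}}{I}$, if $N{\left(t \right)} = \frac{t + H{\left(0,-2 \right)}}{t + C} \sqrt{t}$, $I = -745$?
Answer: $\frac{66 \sqrt{2}}{17135} \approx 0.0054472$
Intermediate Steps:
$C = 5$
$N{\left(t \right)} = \frac{\sqrt{t} \left(4 + t\right)}{5 + t}$ ($N{\left(t \right)} = \frac{t + 4}{t + 5} \sqrt{t} = \frac{4 + t}{5 + t} \sqrt{t} = \frac{\sqrt{t} \left(4 + t\right)}{5 + t}$)
$\frac{\left(-1\right) N{\left(6 O{\left(-2 \right)} \right)}}{I} = \frac{\left(-1\right) \frac{\sqrt{6 \cdot 3} \left(4 + 6 \cdot 3\right)}{5 + 6 \cdot 3}}{-745} = - \frac{\sqrt{18} \left(4 + 18\right)}{5 + 18} \left(- \frac{1}{745}\right) = - \frac{3 \sqrt{2} \cdot 22}{23} \left(- \frac{1}{745}\right) = - \frac{66 \sqrt{2}}{23} \left(- \frac{1}{745}\right) = \frac{66 \sqrt{2}}{17135}$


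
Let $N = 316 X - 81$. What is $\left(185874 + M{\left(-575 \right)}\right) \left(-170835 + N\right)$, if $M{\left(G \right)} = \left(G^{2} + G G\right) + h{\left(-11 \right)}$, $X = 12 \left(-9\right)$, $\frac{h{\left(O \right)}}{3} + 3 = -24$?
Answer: $-173681084892$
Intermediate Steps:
$h{\left(O \right)} = -81$ ($h{\left(O \right)} = -9 + 3 \left(-24\right) = -9 - 72 = -81$)
$X = -108$
$M{\left(G \right)} = -81 + 2 G^{2}$ ($M{\left(G \right)} = \left(G^{2} + G G\right) - 81 = \left(G^{2} + G^{2}\right) - 81 = 2 G^{2} - 81 = -81 + 2 G^{2}$)
$N = -34209$ ($N = 316 \left(-108\right) - 81 = -34128 - 81 = -34209$)
$\left(185874 + M{\left(-575 \right)}\right) \left(-170835 + N\right) = \left(185874 - \left(81 - 2 \left(-575\right)^{2}\right)\right) \left(-170835 - 34209\right) = \left(185874 + \left(-81 + 2 \cdot 330625\right)\right) \left(-205044\right) = \left(185874 + \left(-81 + 661250\right)\right) \left(-205044\right) = \left(185874 + 661169\right) \left(-205044\right) = 847043 \left(-205044\right) = -173681084892$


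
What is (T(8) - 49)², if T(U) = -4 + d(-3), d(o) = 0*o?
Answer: 2809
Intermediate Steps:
d(o) = 0
T(U) = -4 (T(U) = -4 + 0 = -4)
(T(8) - 49)² = (-4 - 49)² = (-53)² = 2809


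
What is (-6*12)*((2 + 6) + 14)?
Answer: -1584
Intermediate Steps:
(-6*12)*((2 + 6) + 14) = -72*(8 + 14) = -72*22 = -1584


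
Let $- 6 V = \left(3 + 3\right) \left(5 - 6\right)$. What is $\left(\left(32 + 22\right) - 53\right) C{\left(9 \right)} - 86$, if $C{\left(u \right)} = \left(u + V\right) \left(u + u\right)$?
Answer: $94$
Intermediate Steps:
$V = 1$ ($V = - \frac{\left(3 + 3\right) \left(5 - 6\right)}{6} = - \frac{6 \left(-1\right)}{6} = \left(- \frac{1}{6}\right) \left(-6\right) = 1$)
$C{\left(u \right)} = 2 u \left(1 + u\right)$ ($C{\left(u \right)} = \left(u + 1\right) \left(u + u\right) = \left(1 + u\right) 2 u = 2 u \left(1 + u\right)$)
$\left(\left(32 + 22\right) - 53\right) C{\left(9 \right)} - 86 = \left(\left(32 + 22\right) - 53\right) 2 \cdot 9 \left(1 + 9\right) - 86 = \left(54 - 53\right) 2 \cdot 9 \cdot 10 - 86 = 1 \cdot 180 - 86 = 180 - 86 = 94$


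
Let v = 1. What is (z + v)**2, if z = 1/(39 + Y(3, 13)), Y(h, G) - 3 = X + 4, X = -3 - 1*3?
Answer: 1681/1600 ≈ 1.0506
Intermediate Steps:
X = -6 (X = -3 - 3 = -6)
Y(h, G) = 1 (Y(h, G) = 3 + (-6 + 4) = 3 - 2 = 1)
z = 1/40 (z = 1/(39 + 1) = 1/40 ≈ 0.025000)
(z + v)**2 = (1/40 + 1)**2 = (41/40)**2 = 1681/1600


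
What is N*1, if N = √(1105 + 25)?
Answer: √1130 ≈ 33.615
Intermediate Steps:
N = √1130 ≈ 33.615
N*1 = √1130*1 = √1130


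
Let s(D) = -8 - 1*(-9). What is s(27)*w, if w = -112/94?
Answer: -56/47 ≈ -1.1915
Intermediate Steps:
s(D) = 1 (s(D) = -8 + 9 = 1)
w = -56/47 (w = -112*1/94 = -56/47 ≈ -1.1915)
s(27)*w = 1*(-56/47) = -56/47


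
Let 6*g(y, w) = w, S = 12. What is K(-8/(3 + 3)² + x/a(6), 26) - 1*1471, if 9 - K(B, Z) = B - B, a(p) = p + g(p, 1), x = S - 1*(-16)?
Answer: -1462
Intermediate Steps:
g(y, w) = w/6
x = 28 (x = 12 - 1*(-16) = 12 + 16 = 28)
a(p) = ⅙ + p (a(p) = p + (⅙)*1 = p + ⅙ = ⅙ + p)
K(B, Z) = 9 (K(B, Z) = 9 - (B - B) = 9 - 1*0 = 9 + 0 = 9)
K(-8/(3 + 3)² + x/a(6), 26) - 1*1471 = 9 - 1*1471 = 9 - 1471 = -1462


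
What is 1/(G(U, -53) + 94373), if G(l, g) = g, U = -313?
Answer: 1/94320 ≈ 1.0602e-5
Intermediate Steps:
1/(G(U, -53) + 94373) = 1/(-53 + 94373) = 1/94320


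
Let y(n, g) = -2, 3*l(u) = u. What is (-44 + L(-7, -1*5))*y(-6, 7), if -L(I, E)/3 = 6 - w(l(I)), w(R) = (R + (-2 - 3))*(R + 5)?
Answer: 724/3 ≈ 241.33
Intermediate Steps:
l(u) = u/3
w(R) = (-5 + R)*(5 + R) (w(R) = (R - 5)*(5 + R) = (-5 + R)*(5 + R))
L(I, E) = -93 + I**2/3 (L(I, E) = -3*(6 - (-25 + (I/3)**2)) = -3*(6 - (-25 + I**2/9)) = -3*(6 + (25 - I**2/9)) = -3*(31 - I**2/9) = -93 + I**2/3)
(-44 + L(-7, -1*5))*y(-6, 7) = (-44 + (-93 + (1/3)*(-7)**2))*(-2) = (-44 + (-93 + (1/3)*49))*(-2) = (-44 + (-93 + 49/3))*(-2) = (-44 - 230/3)*(-2) = -362/3*(-2) = 724/3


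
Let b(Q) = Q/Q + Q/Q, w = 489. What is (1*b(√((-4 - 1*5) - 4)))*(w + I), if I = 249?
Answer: 1476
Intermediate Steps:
b(Q) = 2 (b(Q) = 1 + 1 = 2)
(1*b(√((-4 - 1*5) - 4)))*(w + I) = (1*2)*(489 + 249) = 2*738 = 1476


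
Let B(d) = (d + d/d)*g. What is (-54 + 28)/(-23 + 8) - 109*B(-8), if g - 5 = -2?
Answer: 34361/15 ≈ 2290.7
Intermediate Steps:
g = 3 (g = 5 - 2 = 3)
B(d) = 3 + 3*d (B(d) = (d + d/d)*3 = (d + 1)*3 = (1 + d)*3 = 3 + 3*d)
(-54 + 28)/(-23 + 8) - 109*B(-8) = (-54 + 28)/(-23 + 8) - 109*(3 + 3*(-8)) = -26/(-15) - 109*(3 - 24) = -26*(-1/15) - 109*(-21) = 26/15 + 2289 = 34361/15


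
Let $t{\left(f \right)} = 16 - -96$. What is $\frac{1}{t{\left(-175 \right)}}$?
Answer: $\frac{1}{112} \approx 0.0089286$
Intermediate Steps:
$t{\left(f \right)} = 112$ ($t{\left(f \right)} = 16 + 96 = 112$)
$\frac{1}{t{\left(-175 \right)}} = \frac{1}{112}$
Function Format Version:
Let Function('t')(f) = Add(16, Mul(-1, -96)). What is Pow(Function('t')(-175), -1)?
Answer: Rational(1, 112) ≈ 0.0089286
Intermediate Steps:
Function('t')(f) = 112 (Function('t')(f) = Add(16, 96) = 112)
Pow(Function('t')(-175), -1) = Pow(112, -1) = Rational(1, 112)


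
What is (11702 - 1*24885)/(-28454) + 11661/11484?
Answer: 80532611/54460956 ≈ 1.4787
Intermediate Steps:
(11702 - 1*24885)/(-28454) + 11661/11484 = (11702 - 24885)*(-1/28454) + 11661*(1/11484) = -13183*(-1/28454) + 3887/3828 = 13183/28454 + 3887/3828 = 80532611/54460956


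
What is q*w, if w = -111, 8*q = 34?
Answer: -1887/4 ≈ -471.75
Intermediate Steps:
q = 17/4 (q = (⅛)*34 = 17/4 ≈ 4.2500)
q*w = (17/4)*(-111) = -1887/4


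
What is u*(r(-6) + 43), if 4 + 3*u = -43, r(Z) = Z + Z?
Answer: -1457/3 ≈ -485.67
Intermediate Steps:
r(Z) = 2*Z
u = -47/3 (u = -4/3 + (1/3)*(-43) = -4/3 - 43/3 = -47/3 ≈ -15.667)
u*(r(-6) + 43) = -47*(2*(-6) + 43)/3 = -47*(-12 + 43)/3 = -47/3*31 = -1457/3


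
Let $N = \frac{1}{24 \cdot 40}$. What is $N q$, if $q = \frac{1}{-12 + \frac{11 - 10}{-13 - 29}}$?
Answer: $- \frac{7}{80800} \approx -8.6634 \cdot 10^{-5}$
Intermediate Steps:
$N = \frac{1}{960} \approx 0.0010417$
$q = - \frac{42}{505}$ ($q = \frac{1}{-12 + 1 \frac{1}{-42}} = \frac{1}{-12 + 1 \left(- \frac{1}{42}\right)} = \frac{1}{-12 - \frac{1}{42}} = \frac{1}{- \frac{505}{42}} = - \frac{42}{505} \approx -0.083168$)
$N q = \frac{1}{960} \left(- \frac{42}{505}\right) = - \frac{7}{80800}$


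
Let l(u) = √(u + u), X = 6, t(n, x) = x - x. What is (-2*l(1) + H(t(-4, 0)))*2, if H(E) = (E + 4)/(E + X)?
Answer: 4/3 - 4*√2 ≈ -4.3235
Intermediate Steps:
t(n, x) = 0
H(E) = (4 + E)/(6 + E) (H(E) = (E + 4)/(E + 6) = (4 + E)/(6 + E))
l(u) = √2*√u (l(u) = √(2*u) = √2*√u)
(-2*l(1) + H(t(-4, 0)))*2 = (-2*√2*√1 + (4 + 0)/(6 + 0))*2 = (-2*√2 + 4/6)*2 = (-2*√2 + (⅙)*4)*2 = (-2*√2 + ⅔)*2 = (⅔ - 2*√2)*2 = 4/3 - 4*√2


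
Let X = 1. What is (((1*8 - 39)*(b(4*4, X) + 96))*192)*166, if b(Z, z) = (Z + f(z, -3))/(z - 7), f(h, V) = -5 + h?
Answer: -92875008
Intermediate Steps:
b(Z, z) = (-5 + Z + z)/(-7 + z) (b(Z, z) = (Z + (-5 + z))/(z - 7) = (-5 + Z + z)/(-7 + z))
(((1*8 - 39)*(b(4*4, X) + 96))*192)*166 = (((1*8 - 39)*((-5 + 4*4 + 1)/(-7 + 1) + 96))*192)*166 = (((8 - 39)*((-5 + 16 + 1)/(-6) + 96))*192)*166 = (-31*(-⅙*12 + 96)*192)*166 = (-31*(-2 + 96)*192)*166 = (-31*94*192)*166 = -2914*192*166 = -559488*166 = -92875008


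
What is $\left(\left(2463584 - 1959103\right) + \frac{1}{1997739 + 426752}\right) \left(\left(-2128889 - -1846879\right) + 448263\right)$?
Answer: $\frac{203345647672527516}{2424491} \approx 8.3872 \cdot 10^{10}$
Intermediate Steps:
$\left(\left(2463584 - 1959103\right) + \frac{1}{1997739 + 426752}\right) \left(\left(-2128889 - -1846879\right) + 448263\right) = \left(504481 + \frac{1}{2424491}\right) \left(\left(-2128889 + 1846879\right) + 448263\right) = \left(504481 + \frac{1}{2424491}\right) \left(-282010 + 448263\right) = \frac{1223109644172}{2424491} \cdot 166253 = \frac{203345647672527516}{2424491}$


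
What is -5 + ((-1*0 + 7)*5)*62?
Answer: 2165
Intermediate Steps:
-5 + ((-1*0 + 7)*5)*62 = -5 + ((0 + 7)*5)*62 = -5 + (7*5)*62 = -5 + 35*62 = -5 + 2170 = 2165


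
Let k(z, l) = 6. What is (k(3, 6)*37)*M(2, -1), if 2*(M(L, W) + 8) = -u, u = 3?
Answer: -2109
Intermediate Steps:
M(L, W) = -19/2 (M(L, W) = -8 + (-1*3)/2 = -8 + (½)*(-3) = -8 - 3/2 = -19/2)
(k(3, 6)*37)*M(2, -1) = (6*37)*(-19/2) = 222*(-19/2) = -2109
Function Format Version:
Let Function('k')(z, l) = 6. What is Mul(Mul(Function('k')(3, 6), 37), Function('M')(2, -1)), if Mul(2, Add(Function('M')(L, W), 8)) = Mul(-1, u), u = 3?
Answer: -2109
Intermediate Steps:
Function('M')(L, W) = Rational(-19, 2) (Function('M')(L, W) = Add(-8, Mul(Rational(1, 2), Mul(-1, 3))) = Add(-8, Mul(Rational(1, 2), -3)) = Add(-8, Rational(-3, 2)) = Rational(-19, 2))
Mul(Mul(Function('k')(3, 6), 37), Function('M')(2, -1)) = Mul(Mul(6, 37), Rational(-19, 2)) = Mul(222, Rational(-19, 2)) = -2109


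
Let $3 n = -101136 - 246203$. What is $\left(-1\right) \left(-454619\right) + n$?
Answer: $\frac{1016518}{3} \approx 3.3884 \cdot 10^{5}$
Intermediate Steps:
$n = - \frac{347339}{3}$ ($n = \frac{-101136 - 246203}{3} = \frac{1}{3} \left(-347339\right) = - \frac{347339}{3} \approx -1.1578 \cdot 10^{5}$)
$\left(-1\right) \left(-454619\right) + n = \left(-1\right) \left(-454619\right) - \frac{347339}{3} = 454619 - \frac{347339}{3} = \frac{1016518}{3}$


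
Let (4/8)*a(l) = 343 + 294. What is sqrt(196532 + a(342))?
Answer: sqrt(197806) ≈ 444.75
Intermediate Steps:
a(l) = 1274 (a(l) = 2*(343 + 294) = 2*637 = 1274)
sqrt(196532 + a(342)) = sqrt(196532 + 1274) = sqrt(197806)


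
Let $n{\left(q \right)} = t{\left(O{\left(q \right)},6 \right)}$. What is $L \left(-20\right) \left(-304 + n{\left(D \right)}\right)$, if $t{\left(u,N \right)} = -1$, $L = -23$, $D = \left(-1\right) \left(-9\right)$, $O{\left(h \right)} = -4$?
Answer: $-140300$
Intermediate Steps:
$D = 9$
$n{\left(q \right)} = -1$
$L \left(-20\right) \left(-304 + n{\left(D \right)}\right) = \left(-23\right) \left(-20\right) \left(-304 - 1\right) = 460 \left(-305\right) = -140300$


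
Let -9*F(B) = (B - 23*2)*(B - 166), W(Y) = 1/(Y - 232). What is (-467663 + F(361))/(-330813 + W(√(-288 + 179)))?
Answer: 4232845233370684/2951139435339155 - 237244*I*√109/2951139435339155 ≈ 1.4343 - 8.393e-10*I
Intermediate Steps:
W(Y) = 1/(-232 + Y)
F(B) = -(-166 + B)*(-46 + B)/9 (F(B) = -(B - 23*2)*(B - 166)/9 = -(B - 46)*(-166 + B)/9 = -(-46 + B)*(-166 + B)/9 = -(-166 + B)*(-46 + B)/9)
(-467663 + F(361))/(-330813 + W(√(-288 + 179))) = (-467663 + (-7636/9 - ⅑*361² + (212/9)*361))/(-330813 + 1/(-232 + √(-288 + 179))) = (-467663 + (-7636/9 - ⅑*130321 + 76532/9))/(-330813 + 1/(-232 + √(-109))) = (-467663 + (-7636/9 - 130321/9 + 76532/9))/(-330813 + 1/(-232 + I*√109)) = (-467663 - 6825)/(-330813 + 1/(-232 + I*√109)) = -474488/(-330813 + 1/(-232 + I*√109))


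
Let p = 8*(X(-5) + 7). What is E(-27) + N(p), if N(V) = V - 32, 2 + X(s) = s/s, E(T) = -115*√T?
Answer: 16 - 345*I*√3 ≈ 16.0 - 597.56*I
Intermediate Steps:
X(s) = -1 (X(s) = -2 + s/s = -2 + 1 = -1)
p = 48 (p = 8*(-1 + 7) = 8*6 = 48)
N(V) = -32 + V
E(-27) + N(p) = -345*I*√3 + (-32 + 48) = -345*I*√3 + 16 = 16 - 345*I*√3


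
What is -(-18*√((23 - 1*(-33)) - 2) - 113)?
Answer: 113 + 54*√6 ≈ 245.27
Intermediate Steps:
-(-18*√((23 - 1*(-33)) - 2) - 113) = -(-18*√((23 + 33) - 2) - 113) = -(-18*√(56 - 2) - 113) = -(-54*√6 - 113) = -(-113 - 54*√6) = 113 + 54*√6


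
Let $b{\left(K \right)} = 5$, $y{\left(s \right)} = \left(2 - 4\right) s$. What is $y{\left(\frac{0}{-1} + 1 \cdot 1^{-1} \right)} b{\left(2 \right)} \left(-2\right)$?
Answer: $20$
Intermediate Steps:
$y{\left(s \right)} = - 2 s$
$y{\left(\frac{0}{-1} + 1 \cdot 1^{-1} \right)} b{\left(2 \right)} \left(-2\right) = - 2 \left(\frac{0}{-1} + 1 \cdot 1^{-1}\right) 5 \left(-2\right) = - 2 \left(0 \left(-1\right) + 1 \cdot 1\right) 5 \left(-2\right) = - 2 \left(0 + 1\right) 5 \left(-2\right) = \left(-2\right) 1 \cdot 5 \left(-2\right) = \left(-2\right) 5 \left(-2\right) = \left(-10\right) \left(-2\right) = 20$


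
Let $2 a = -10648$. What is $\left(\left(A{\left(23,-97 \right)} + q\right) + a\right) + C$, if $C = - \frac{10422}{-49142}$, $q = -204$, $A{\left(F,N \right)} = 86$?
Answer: $- \frac{133710171}{24571} \approx -5441.8$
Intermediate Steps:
$a = -5324$ ($a = \frac{1}{2} \left(-10648\right) = -5324$)
$C = \frac{5211}{24571}$ ($C = \left(-10422\right) \left(- \frac{1}{49142}\right) = \frac{5211}{24571} \approx 0.21208$)
$\left(\left(A{\left(23,-97 \right)} + q\right) + a\right) + C = \left(\left(86 - 204\right) - 5324\right) + \frac{5211}{24571} = \left(-118 - 5324\right) + \frac{5211}{24571} = -5442 + \frac{5211}{24571} = - \frac{133710171}{24571}$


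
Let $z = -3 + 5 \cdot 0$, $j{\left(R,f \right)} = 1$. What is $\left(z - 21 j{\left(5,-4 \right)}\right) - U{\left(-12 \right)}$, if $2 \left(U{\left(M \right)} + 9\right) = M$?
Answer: $-9$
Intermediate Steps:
$z = -3$ ($z = -3 + 0 = -3$)
$U{\left(M \right)} = -9 + \frac{M}{2}$
$\left(z - 21 j{\left(5,-4 \right)}\right) - U{\left(-12 \right)} = \left(-3 - 21\right) - \left(-9 + \frac{1}{2} \left(-12\right)\right) = \left(-3 - 21\right) - \left(-9 - 6\right) = -24 - -15 = -24 + 15 = -9$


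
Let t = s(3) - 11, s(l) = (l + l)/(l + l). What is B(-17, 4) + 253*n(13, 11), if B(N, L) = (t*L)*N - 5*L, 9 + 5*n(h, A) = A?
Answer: 3806/5 ≈ 761.20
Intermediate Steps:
s(l) = 1 (s(l) = (2*l)/((2*l)) = (2*l)*(1/(2*l)) = 1)
n(h, A) = -9/5 + A/5
t = -10 (t = 1 - 11 = -10)
B(N, L) = -5*L - 10*L*N (B(N, L) = (-10*L)*N - 5*L = -10*L*N - 5*L = -5*L - 10*L*N)
B(-17, 4) + 253*n(13, 11) = 5*4*(-1 - 2*(-17)) + 253*(-9/5 + (⅕)*11) = 5*4*(-1 + 34) + 253*(-9/5 + 11/5) = 5*4*33 + 253*(⅖) = 660 + 506/5 = 3806/5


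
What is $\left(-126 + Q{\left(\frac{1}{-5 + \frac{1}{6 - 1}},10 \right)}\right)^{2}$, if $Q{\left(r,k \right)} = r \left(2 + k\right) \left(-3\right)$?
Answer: $\frac{56169}{4} \approx 14042.0$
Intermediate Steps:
$Q{\left(r,k \right)} = - 3 r \left(2 + k\right)$
$\left(-126 + Q{\left(\frac{1}{-5 + \frac{1}{6 - 1}},10 \right)}\right)^{2} = \left(-126 - \frac{3 \left(2 + 10\right)}{-5 + \frac{1}{6 - 1}}\right)^{2} = \left(-126 - 3 \frac{1}{-5 + \frac{1}{5}} \cdot 12\right)^{2} = \left(-126 - 3 \frac{1}{- \frac{24}{5}} \cdot 12\right)^{2} = \left(-126 - \left(- \frac{5}{8}\right) 12\right)^{2} = \left(-126 + \frac{15}{2}\right)^{2} = \left(- \frac{237}{2}\right)^{2} = \frac{56169}{4}$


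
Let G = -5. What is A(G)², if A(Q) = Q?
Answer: 25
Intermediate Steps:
A(G)² = (-5)² = 25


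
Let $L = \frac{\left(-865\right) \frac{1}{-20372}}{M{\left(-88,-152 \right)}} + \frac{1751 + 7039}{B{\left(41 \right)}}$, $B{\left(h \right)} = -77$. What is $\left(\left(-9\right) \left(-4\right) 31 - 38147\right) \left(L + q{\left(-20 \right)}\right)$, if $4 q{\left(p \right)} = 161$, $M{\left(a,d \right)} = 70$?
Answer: $\frac{10137051095}{3704} \approx 2.7368 \cdot 10^{6}$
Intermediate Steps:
$q{\left(p \right)} = \frac{161}{4}$ ($q{\left(p \right)} = \frac{1}{4} \cdot 161 = \frac{161}{4}$)
$L = - \frac{422831}{3704}$ ($L = \frac{\left(-865\right) \frac{1}{-20372}}{70} + \frac{1751 + 7039}{-77} = \left(-865\right) \left(- \frac{1}{20372}\right) \frac{1}{70} + 8790 \left(- \frac{1}{77}\right) = \frac{865}{20372} \cdot \frac{1}{70} - \frac{8790}{77} = \frac{173}{285208} - \frac{8790}{77} = - \frac{422831}{3704} \approx -114.16$)
$\left(\left(-9\right) \left(-4\right) 31 - 38147\right) \left(L + q{\left(-20 \right)}\right) = \left(\left(-9\right) \left(-4\right) 31 - 38147\right) \left(- \frac{422831}{3704} + \frac{161}{4}\right) = \left(36 \cdot 31 - 38147\right) \left(- \frac{273745}{3704}\right) = \left(1116 - 38147\right) \left(- \frac{273745}{3704}\right) = \left(-37031\right) \left(- \frac{273745}{3704}\right) = \frac{10137051095}{3704}$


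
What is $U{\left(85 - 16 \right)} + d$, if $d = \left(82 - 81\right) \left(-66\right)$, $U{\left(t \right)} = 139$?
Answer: $73$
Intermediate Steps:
$d = -66$ ($d = 1 \left(-66\right) = -66$)
$U{\left(85 - 16 \right)} + d = 139 - 66 = 73$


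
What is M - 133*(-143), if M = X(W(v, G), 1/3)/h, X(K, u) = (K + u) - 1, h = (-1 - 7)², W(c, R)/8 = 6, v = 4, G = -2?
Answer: 1825895/96 ≈ 19020.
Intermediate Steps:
W(c, R) = 48 (W(c, R) = 8*6 = 48)
h = 64 (h = (-8)² = 64)
X(K, u) = -1 + K + u
M = 71/96 (M = (-1 + 48 + 1/3)/64 = (-1 + 48 + ⅓)*(1/64) = (142/3)*(1/64) = 71/96 ≈ 0.73958)
M - 133*(-143) = 71/96 - 133*(-143) = 71/96 + 19019 = 1825895/96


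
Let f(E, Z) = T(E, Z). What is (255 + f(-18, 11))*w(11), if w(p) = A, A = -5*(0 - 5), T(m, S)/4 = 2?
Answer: 6575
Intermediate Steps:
T(m, S) = 8 (T(m, S) = 4*2 = 8)
A = 25 (A = -5*(-5) = 25)
w(p) = 25
f(E, Z) = 8
(255 + f(-18, 11))*w(11) = (255 + 8)*25 = 263*25 = 6575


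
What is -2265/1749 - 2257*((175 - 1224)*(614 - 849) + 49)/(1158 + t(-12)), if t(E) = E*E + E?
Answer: -54072921439/125345 ≈ -4.3139e+5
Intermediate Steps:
t(E) = E + E² (t(E) = E² + E = E + E²)
-2265/1749 - 2257*((175 - 1224)*(614 - 849) + 49)/(1158 + t(-12)) = -2265/1749 - 2257*((175 - 1224)*(614 - 849) + 49)/(1158 - 12*(1 - 12)) = -2265*1/1749 - 2257*(-1049*(-235) + 49)/(1158 - 12*(-11)) = -755/583 - 2257*(246515 + 49)/(1158 + 132) = -755/583 - 2257/(1290/246564) = -755/583 - 2257/(1290*(1/246564)) = -755/583 - 2257/215/41094 = -755/583 - 2257*41094/215 = -755/583 - 92749158/215 = -54072921439/125345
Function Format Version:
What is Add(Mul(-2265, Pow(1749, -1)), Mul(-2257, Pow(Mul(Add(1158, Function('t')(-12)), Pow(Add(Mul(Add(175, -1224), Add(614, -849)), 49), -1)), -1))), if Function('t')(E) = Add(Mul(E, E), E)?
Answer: Rational(-54072921439, 125345) ≈ -4.3139e+5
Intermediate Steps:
Function('t')(E) = Add(E, Pow(E, 2)) (Function('t')(E) = Add(Pow(E, 2), E) = Add(E, Pow(E, 2)))
Add(Mul(-2265, Pow(1749, -1)), Mul(-2257, Pow(Mul(Add(1158, Function('t')(-12)), Pow(Add(Mul(Add(175, -1224), Add(614, -849)), 49), -1)), -1))) = Add(Mul(-2265, Pow(1749, -1)), Mul(-2257, Pow(Mul(Add(1158, Mul(-12, Add(1, -12))), Pow(Add(Mul(Add(175, -1224), Add(614, -849)), 49), -1)), -1))) = Add(Mul(-2265, Rational(1, 1749)), Mul(-2257, Pow(Mul(Add(1158, Mul(-12, -11)), Pow(Add(Mul(-1049, -235), 49), -1)), -1))) = Add(Rational(-755, 583), Mul(-2257, Pow(Mul(Add(1158, 132), Pow(Add(246515, 49), -1)), -1))) = Add(Rational(-755, 583), Mul(-2257, Pow(Mul(1290, Pow(246564, -1)), -1))) = Add(Rational(-755, 583), Mul(-2257, Pow(Mul(1290, Rational(1, 246564)), -1))) = Add(Rational(-755, 583), Mul(-2257, Pow(Rational(215, 41094), -1))) = Add(Rational(-755, 583), Mul(-2257, Rational(41094, 215))) = Add(Rational(-755, 583), Rational(-92749158, 215)) = Rational(-54072921439, 125345)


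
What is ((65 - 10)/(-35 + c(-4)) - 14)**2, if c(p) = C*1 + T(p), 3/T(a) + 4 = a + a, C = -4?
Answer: 5846724/24649 ≈ 237.20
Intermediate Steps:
T(a) = 3/(-4 + 2*a) (T(a) = 3/(-4 + (a + a)) = 3/(-4 + 2*a))
c(p) = -4 + 3/(2*(-2 + p)) (c(p) = -4*1 + 3/(2*(-2 + p)) = -4 + 3/(2*(-2 + p)))
((65 - 10)/(-35 + c(-4)) - 14)**2 = ((65 - 10)/(-35 + (19 - 8*(-4))/(2*(-2 - 4))) - 14)**2 = (55/(-35 + (1/2)*(19 + 32)/(-6)) - 14)**2 = (55/(-35 + (1/2)*(-1/6)*51) - 14)**2 = (55/(-35 - 17/4) - 14)**2 = (55/(-157/4) - 14)**2 = (55*(-4/157) - 14)**2 = (-220/157 - 14)**2 = (-2418/157)**2 = 5846724/24649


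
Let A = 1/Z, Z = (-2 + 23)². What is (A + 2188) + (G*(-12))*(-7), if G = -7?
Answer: 705601/441 ≈ 1600.0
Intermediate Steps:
Z = 441 (Z = 21² = 441)
A = 1/441 ≈ 0.0022676
(A + 2188) + (G*(-12))*(-7) = (1/441 + 2188) - 7*(-12)*(-7) = 964909/441 + 84*(-7) = 964909/441 - 588 = 705601/441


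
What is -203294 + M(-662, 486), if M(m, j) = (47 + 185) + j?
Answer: -202576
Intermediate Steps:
M(m, j) = 232 + j
-203294 + M(-662, 486) = -203294 + (232 + 486) = -203294 + 718 = -202576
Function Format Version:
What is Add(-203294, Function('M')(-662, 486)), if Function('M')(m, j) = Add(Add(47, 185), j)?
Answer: -202576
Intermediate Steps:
Function('M')(m, j) = Add(232, j)
Add(-203294, Function('M')(-662, 486)) = Add(-203294, Add(232, 486)) = Add(-203294, 718) = -202576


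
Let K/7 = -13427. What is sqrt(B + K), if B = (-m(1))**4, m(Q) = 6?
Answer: I*sqrt(92693) ≈ 304.46*I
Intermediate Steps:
K = -93989 (K = 7*(-13427) = -93989)
B = 1296 (B = (-1*6)**4 = (-6)**4 = 1296)
sqrt(B + K) = sqrt(1296 - 93989) = sqrt(-92693) = I*sqrt(92693)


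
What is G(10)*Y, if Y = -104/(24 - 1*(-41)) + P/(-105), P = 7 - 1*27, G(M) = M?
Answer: -296/21 ≈ -14.095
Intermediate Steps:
P = -20 (P = 7 - 27 = -20)
Y = -148/105 (Y = -104/(24 - 1*(-41)) - 20/(-105) = -104/(24 + 41) - 20*(-1/105) = -104/65 + 4/21 = -104*1/65 + 4/21 = -8/5 + 4/21 = -148/105 ≈ -1.4095)
G(10)*Y = 10*(-148/105) = -296/21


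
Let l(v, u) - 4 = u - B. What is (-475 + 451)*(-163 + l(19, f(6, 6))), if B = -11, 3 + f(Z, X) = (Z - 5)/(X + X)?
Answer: 3622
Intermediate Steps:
f(Z, X) = -3 + (-5 + Z)/(2*X) (f(Z, X) = -3 + (Z - 5)/(X + X) = -3 + (-5 + Z)/((2*X)) = -3 + (-5 + Z)*(1/(2*X)) = -3 + (-5 + Z)/(2*X))
l(v, u) = 15 + u (l(v, u) = 4 + (u - 1*(-11)) = 4 + (u + 11) = 4 + (11 + u) = 15 + u)
(-475 + 451)*(-163 + l(19, f(6, 6))) = (-475 + 451)*(-163 + (15 + (½)*(-5 + 6 - 6*6)/6)) = -24*(-163 + (15 + (½)*(⅙)*(-5 + 6 - 36))) = -24*(-163 + (15 + (½)*(⅙)*(-35))) = -24*(-163 + (15 - 35/12)) = -24*(-163 + 145/12) = -24*(-1811/12) = 3622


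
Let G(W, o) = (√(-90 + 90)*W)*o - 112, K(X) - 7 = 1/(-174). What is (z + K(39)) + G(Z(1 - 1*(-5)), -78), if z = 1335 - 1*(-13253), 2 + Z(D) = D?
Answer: 2520041/174 ≈ 14483.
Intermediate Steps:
Z(D) = -2 + D
K(X) = 1217/174 (K(X) = 7 + 1/(-174) = 7 - 1/174 = 1217/174)
G(W, o) = -112 (G(W, o) = (√0*W)*o - 112 = (0*W)*o - 112 = 0*o - 112 = 0 - 112 = -112)
z = 14588 (z = 1335 + 13253 = 14588)
(z + K(39)) + G(Z(1 - 1*(-5)), -78) = (14588 + 1217/174) - 112 = 2539529/174 - 112 = 2520041/174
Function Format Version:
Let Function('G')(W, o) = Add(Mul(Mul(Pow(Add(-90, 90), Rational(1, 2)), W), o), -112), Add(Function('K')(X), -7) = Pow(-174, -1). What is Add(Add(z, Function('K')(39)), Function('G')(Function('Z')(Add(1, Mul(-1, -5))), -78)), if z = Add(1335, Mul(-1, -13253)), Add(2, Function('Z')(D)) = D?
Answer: Rational(2520041, 174) ≈ 14483.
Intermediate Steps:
Function('Z')(D) = Add(-2, D)
Function('K')(X) = Rational(1217, 174) (Function('K')(X) = Add(7, Pow(-174, -1)) = Add(7, Rational(-1, 174)) = Rational(1217, 174))
Function('G')(W, o) = -112 (Function('G')(W, o) = Add(Mul(Mul(Pow(0, Rational(1, 2)), W), o), -112) = Add(Mul(Mul(0, W), o), -112) = Add(Mul(0, o), -112) = Add(0, -112) = -112)
z = 14588 (z = Add(1335, 13253) = 14588)
Add(Add(z, Function('K')(39)), Function('G')(Function('Z')(Add(1, Mul(-1, -5))), -78)) = Add(Add(14588, Rational(1217, 174)), -112) = Add(Rational(2539529, 174), -112) = Rational(2520041, 174)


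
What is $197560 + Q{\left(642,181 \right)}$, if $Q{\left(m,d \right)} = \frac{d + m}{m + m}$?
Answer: $\frac{253667863}{1284} \approx 1.9756 \cdot 10^{5}$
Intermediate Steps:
$Q{\left(m,d \right)} = \frac{d + m}{2 m}$
$197560 + Q{\left(642,181 \right)} = 197560 + \frac{181 + 642}{2 \cdot 642} = 197560 + \frac{1}{2} \cdot \frac{1}{642} \cdot 823 = 197560 + \frac{823}{1284} = \frac{253667863}{1284}$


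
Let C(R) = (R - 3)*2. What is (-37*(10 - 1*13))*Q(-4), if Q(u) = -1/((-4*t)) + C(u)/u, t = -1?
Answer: 1443/4 ≈ 360.75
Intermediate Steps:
C(R) = -6 + 2*R (C(R) = (-3 + R)*2 = -6 + 2*R)
Q(u) = -1/4 + (-6 + 2*u)/u (Q(u) = -1/((-4*(-1))) + (-6 + 2*u)/u = -1/4 + (-6 + 2*u)/u)
(-37*(10 - 1*13))*Q(-4) = (-37*(10 - 1*13))*(7/4 - 6/(-4)) = (-37*(10 - 13))*(7/4 - 6*(-1/4)) = (-37*(-3))*(7/4 + 3/2) = 111*(13/4) = 1443/4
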